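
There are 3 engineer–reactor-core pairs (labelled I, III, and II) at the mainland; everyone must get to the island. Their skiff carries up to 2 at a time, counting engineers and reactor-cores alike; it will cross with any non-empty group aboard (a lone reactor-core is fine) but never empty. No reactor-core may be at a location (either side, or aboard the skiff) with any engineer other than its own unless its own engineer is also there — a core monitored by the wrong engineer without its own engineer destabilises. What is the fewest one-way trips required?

11

Counting alone: each trip to the island takes at most 2 across and each return brings at least 1 back, so after t trips out (and t−1 returns) at most 2t − (t−1) of the 6 are across; that first reaches 6 at t = 5, so at least 9 crossings are needed.
The safety rule pushes this higher. Following every safe sequence of crossings, the most of the 6 that can be at the island as the skiff arrives there on crossing 9 is 5 — never all 6.
So no plan with fewer than 11 crossings exists, and this one achieves 11:
1. engineer I and reactor-core I cross → the island.
2. engineer I crosses ← the mainland.
3. reactor-core II and reactor-core III cross → the island.
4. reactor-core I crosses ← the mainland.
5. engineer II and engineer III cross → the island.
6. engineer III and reactor-core III cross ← the mainland.
7. engineer I and engineer III cross → the island.
8. reactor-core II crosses ← the mainland.
9. reactor-core I and reactor-core III cross → the island.
10. engineer II crosses ← the mainland.
11. engineer II and reactor-core II cross → the island.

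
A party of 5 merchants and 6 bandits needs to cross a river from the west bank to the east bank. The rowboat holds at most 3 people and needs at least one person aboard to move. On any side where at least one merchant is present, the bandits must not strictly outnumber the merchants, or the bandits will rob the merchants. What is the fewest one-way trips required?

impossible

The bandits already outnumber the merchants at the west bank before anyone moves, so the starting position itself is disallowed.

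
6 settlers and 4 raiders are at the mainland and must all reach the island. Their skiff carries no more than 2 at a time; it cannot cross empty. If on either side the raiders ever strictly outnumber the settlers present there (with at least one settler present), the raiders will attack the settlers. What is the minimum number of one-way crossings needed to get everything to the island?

17

Counting alone: each trip to the island takes at most 2 across and each return brings at least 1 back, so after t trips out (and t−1 returns) at most 2t − (t−1) of the 10 are across; that first reaches 10 at t = 9, so at least 17 crossings are needed.
The plan below uses exactly 17 crossings, so it is optimal:
1. 2 raiders → the island.  (the mainland: 6S 2R; the island: 0S 2R)
2. 1 raider ← the mainland.  (the mainland: 6S 3R; the island: 0S 1R)
3. 2 raiders → the island.  (the mainland: 6S 1R; the island: 0S 3R)
4. 1 raider ← the mainland.  (the mainland: 6S 2R; the island: 0S 2R)
5. 2 settlers → the island.  (the mainland: 4S 2R; the island: 2S 2R)
6. 1 raider ← the mainland.  (the mainland: 4S 3R; the island: 2S 1R)
7. 1 settler and 1 raider → the island.  (the mainland: 3S 2R; the island: 3S 2R)
8. 1 raider ← the mainland.  (the mainland: 3S 3R; the island: 3S 1R)
9. 2 raiders → the island.  (the mainland: 3S 1R; the island: 3S 3R)
10. 1 raider ← the mainland.  (the mainland: 3S 2R; the island: 3S 2R)
11. 1 settler and 1 raider → the island.  (the mainland: 2S 1R; the island: 4S 3R)
12. 1 raider ← the mainland.  (the mainland: 2S 2R; the island: 4S 2R)
13. 2 raiders → the island.  (the mainland: 2S 0R; the island: 4S 4R)
14. 1 raider ← the mainland.  (the mainland: 2S 1R; the island: 4S 3R)
15. 1 settler and 1 raider → the island.  (the mainland: 1S 0R; the island: 5S 4R)
16. 1 raider ← the mainland.  (the mainland: 1S 1R; the island: 5S 3R)
17. 1 settler and 1 raider → the island.  (the mainland: 0S 0R; the island: 6S 4R)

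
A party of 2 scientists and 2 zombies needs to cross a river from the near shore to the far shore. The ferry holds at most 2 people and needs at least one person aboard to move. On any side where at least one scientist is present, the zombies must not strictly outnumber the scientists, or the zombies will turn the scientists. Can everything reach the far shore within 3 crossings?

Counting alone: each trip to the far shore takes at most 2 across and each return brings at least 1 back, so after t trips out (and t−1 returns) at most 2t − (t−1) of the 4 are across; that first reaches 4 at t = 3, so at least 5 crossings are needed.
Since 3 < 5, 3 crossings cannot be enough. (The shortest complete plan in fact takes 5:)
1. 2 zombies → the far shore.  (the near shore: 2S 0Z; the far shore: 0S 2Z)
2. 1 zombie ← the near shore.  (the near shore: 2S 1Z; the far shore: 0S 1Z)
3. 2 scientists → the far shore.  (the near shore: 0S 1Z; the far shore: 2S 1Z)
4. 1 zombie ← the near shore.  (the near shore: 0S 2Z; the far shore: 2S 0Z)
5. 2 zombies → the far shore.  (the near shore: 0S 0Z; the far shore: 2S 2Z)

No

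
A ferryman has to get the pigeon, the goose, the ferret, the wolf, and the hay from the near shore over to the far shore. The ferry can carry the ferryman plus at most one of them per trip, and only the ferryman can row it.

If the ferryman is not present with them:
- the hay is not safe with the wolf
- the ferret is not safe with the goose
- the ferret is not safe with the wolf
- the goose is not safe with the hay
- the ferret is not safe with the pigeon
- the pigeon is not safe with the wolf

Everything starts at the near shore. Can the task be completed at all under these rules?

No

Whatever the first load, the items left behind include a forbidden pair without the ferryman. No opening move is safe, so no plan exists.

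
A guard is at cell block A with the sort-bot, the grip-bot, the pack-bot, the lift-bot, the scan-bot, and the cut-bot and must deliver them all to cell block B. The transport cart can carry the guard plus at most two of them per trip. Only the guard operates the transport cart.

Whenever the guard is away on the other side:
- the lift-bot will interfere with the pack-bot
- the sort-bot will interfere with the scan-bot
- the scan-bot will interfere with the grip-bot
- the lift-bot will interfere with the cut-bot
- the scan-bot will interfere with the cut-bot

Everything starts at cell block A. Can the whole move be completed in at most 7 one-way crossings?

Yes

Yes — this plan uses 7 crossings (≤ 7):
1. Guard goes to cell block B with the lift-bot and the scan-bot.  [cell block A: the cut-bot, the grip-bot, the pack-bot, the sort-bot | cell block B: the lift-bot, the scan-bot]
2. Guard goes back to cell block A alone.  [cell block A: the cut-bot, the grip-bot, the pack-bot, the sort-bot | cell block B: the lift-bot, the scan-bot]
3. Guard goes to cell block B with the grip-bot and the sort-bot.  [cell block A: the cut-bot, the pack-bot | cell block B: the grip-bot, the lift-bot, the scan-bot, the sort-bot]
4. Guard goes back to cell block A with the scan-bot.  [cell block A: the cut-bot, the pack-bot, the scan-bot | cell block B: the grip-bot, the lift-bot, the sort-bot]
5. Guard goes to cell block B with the cut-bot and the pack-bot.  [cell block A: the scan-bot | cell block B: the cut-bot, the grip-bot, the lift-bot, the pack-bot, the sort-bot]
6. Guard goes back to cell block A with the lift-bot.  [cell block A: the lift-bot, the scan-bot | cell block B: the cut-bot, the grip-bot, the pack-bot, the sort-bot]
7. Guard goes to cell block B with the lift-bot and the scan-bot.  [cell block A: — | cell block B: the cut-bot, the grip-bot, the lift-bot, the pack-bot, the scan-bot, the sort-bot]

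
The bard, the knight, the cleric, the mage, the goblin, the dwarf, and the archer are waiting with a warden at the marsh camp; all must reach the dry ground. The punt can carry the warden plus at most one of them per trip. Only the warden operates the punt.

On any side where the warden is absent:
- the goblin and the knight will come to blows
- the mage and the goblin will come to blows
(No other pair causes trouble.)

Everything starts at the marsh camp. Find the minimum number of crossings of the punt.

Counting alone: the warden can take at most 1 across per trip to the dry ground, so moving all 7 needs at least 7 loaded trips out, with a return between consecutive ones — at least 13 crossings.
The safety rule pushes this higher. Following every safe sequence of crossings, the most of the 7 that can be at the dry ground as the punt arrives there on crossing 13 is 6 — never all 7.
So no plan with fewer than 15 crossings exists, and this one achieves 15:
1. Warden goes to the dry ground with the goblin.  [the marsh camp: the archer, the bard, the cleric, the dwarf, the knight, the mage | the dry ground: the goblin]
2. Warden goes back to the marsh camp alone.  [the marsh camp: the archer, the bard, the cleric, the dwarf, the knight, the mage | the dry ground: the goblin]
3. Warden goes to the dry ground with the bard.  [the marsh camp: the archer, the cleric, the dwarf, the knight, the mage | the dry ground: the bard, the goblin]
4. Warden goes back to the marsh camp alone.  [the marsh camp: the archer, the cleric, the dwarf, the knight, the mage | the dry ground: the bard, the goblin]
5. Warden goes to the dry ground with the knight.  [the marsh camp: the archer, the cleric, the dwarf, the mage | the dry ground: the bard, the goblin, the knight]
6. Warden goes back to the marsh camp with the goblin.  [the marsh camp: the archer, the cleric, the dwarf, the goblin, the mage | the dry ground: the bard, the knight]
7. Warden goes to the dry ground with the mage.  [the marsh camp: the archer, the cleric, the dwarf, the goblin | the dry ground: the bard, the knight, the mage]
8. Warden goes back to the marsh camp alone.  [the marsh camp: the archer, the cleric, the dwarf, the goblin | the dry ground: the bard, the knight, the mage]
9. Warden goes to the dry ground with the cleric.  [the marsh camp: the archer, the dwarf, the goblin | the dry ground: the bard, the cleric, the knight, the mage]
10. Warden goes back to the marsh camp alone.  [the marsh camp: the archer, the dwarf, the goblin | the dry ground: the bard, the cleric, the knight, the mage]
11. Warden goes to the dry ground with the dwarf.  [the marsh camp: the archer, the goblin | the dry ground: the bard, the cleric, the dwarf, the knight, the mage]
12. Warden goes back to the marsh camp alone.  [the marsh camp: the archer, the goblin | the dry ground: the bard, the cleric, the dwarf, the knight, the mage]
13. Warden goes to the dry ground with the archer.  [the marsh camp: the goblin | the dry ground: the archer, the bard, the cleric, the dwarf, the knight, the mage]
14. Warden goes back to the marsh camp alone.  [the marsh camp: the goblin | the dry ground: the archer, the bard, the cleric, the dwarf, the knight, the mage]
15. Warden goes to the dry ground with the goblin.  [the marsh camp: — | the dry ground: the archer, the bard, the cleric, the dwarf, the goblin, the knight, the mage]

15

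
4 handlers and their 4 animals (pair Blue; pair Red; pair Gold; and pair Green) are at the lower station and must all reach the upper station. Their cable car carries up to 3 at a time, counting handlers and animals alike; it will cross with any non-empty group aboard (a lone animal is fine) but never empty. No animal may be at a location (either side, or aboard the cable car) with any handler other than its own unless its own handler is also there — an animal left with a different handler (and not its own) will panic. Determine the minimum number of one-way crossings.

9

Counting alone: each trip to the upper station takes at most 3 across and each return brings at least 1 back, so after t trips out (and t−1 returns) at most 3t − (t−1) of the 8 are across; that first reaches 8 at t = 4, so at least 7 crossings are needed.
The safety rule pushes this higher. Following every safe sequence of crossings, the most of the 8 that can be at the upper station as the cable car arrives there on crossing 7 is 7 — never all 8.
So no plan with fewer than 9 crossings exists, and this one achieves 9:
1. animal Blue and handler Blue cross → the upper station.
2. handler Blue crosses ← the lower station.
3. animal Red, handler Blue, and handler Red cross → the upper station.
4. animal Blue and handler Blue cross ← the lower station.
5. handler Blue, handler Gold, and handler Green cross → the upper station.
6. animal Red crosses ← the lower station.
7. animal Blue and animal Red cross → the upper station.
8. animal Blue crosses ← the lower station.
9. animal Blue, animal Gold, and animal Green cross → the upper station.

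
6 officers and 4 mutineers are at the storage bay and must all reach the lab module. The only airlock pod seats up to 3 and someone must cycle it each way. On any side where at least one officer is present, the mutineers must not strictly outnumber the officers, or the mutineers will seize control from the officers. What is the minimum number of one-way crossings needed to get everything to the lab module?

Counting alone: each trip to the lab module takes at most 3 across and each return brings at least 1 back, so after t trips out (and t−1 returns) at most 3t − (t−1) of the 10 are across; that first reaches 10 at t = 5, so at least 9 crossings are needed.
The plan below uses exactly 9 crossings, so it is optimal:
1. 2 mutineers → the lab module.  (the storage bay: 6O 2M; the lab module: 0O 2M)
2. 1 mutineer ← the storage bay.  (the storage bay: 6O 3M; the lab module: 0O 1M)
3. 3 mutineers → the lab module.  (the storage bay: 6O 0M; the lab module: 0O 4M)
4. 1 mutineer ← the storage bay.  (the storage bay: 6O 1M; the lab module: 0O 3M)
5. 3 officers → the lab module.  (the storage bay: 3O 1M; the lab module: 3O 3M)
6. 1 mutineer ← the storage bay.  (the storage bay: 3O 2M; the lab module: 3O 2M)
7. 1 officer and 2 mutineers → the lab module.  (the storage bay: 2O 0M; the lab module: 4O 4M)
8. 1 mutineer ← the storage bay.  (the storage bay: 2O 1M; the lab module: 4O 3M)
9. 2 officers and 1 mutineer → the lab module.  (the storage bay: 0O 0M; the lab module: 6O 4M)

9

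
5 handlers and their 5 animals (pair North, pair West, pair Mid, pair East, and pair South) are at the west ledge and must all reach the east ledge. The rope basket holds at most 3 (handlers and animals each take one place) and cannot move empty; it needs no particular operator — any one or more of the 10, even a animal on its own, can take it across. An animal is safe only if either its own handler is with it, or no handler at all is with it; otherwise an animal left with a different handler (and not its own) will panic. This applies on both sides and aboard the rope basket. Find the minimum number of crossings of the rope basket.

Counting alone: each trip to the east ledge takes at most 3 across and each return brings at least 1 back, so after t trips out (and t−1 returns) at most 3t − (t−1) of the 10 are across; that first reaches 10 at t = 5, so at least 9 crossings are needed.
The safety rule pushes this higher. Following every safe sequence of crossings, the most of the 10 that can be at the east ledge as the rope basket arrives there on crossing 9 is 9 — never all 10.
So no plan with fewer than 11 crossings exists, and this one achieves 11:
1. animal North and handler North cross → the east ledge.
2. handler North crosses ← the west ledge.
3. animal East, animal Mid, and animal West cross → the east ledge.
4. animal North crosses ← the west ledge.
5. handler East, handler Mid, and handler West cross → the east ledge.
6. animal West and handler West cross ← the west ledge.
7. handler North, handler South, and handler West cross → the east ledge.
8. animal Mid crosses ← the west ledge.
9. animal North and animal West cross → the east ledge.
10. animal North crosses ← the west ledge.
11. animal Mid, animal North, and animal South cross → the east ledge.

11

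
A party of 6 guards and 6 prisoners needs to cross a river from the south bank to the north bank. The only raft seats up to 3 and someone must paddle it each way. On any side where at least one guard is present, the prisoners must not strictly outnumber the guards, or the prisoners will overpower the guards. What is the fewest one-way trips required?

impossible

Following every safe sequence of crossings from the start, the most of the 12 that can be at the north bank as the raft arrives there on crossings 1, 3, 5 is 3, 5, 6 respectively; the best ever achieved is 6 of 12.
From crossing 7 on, no configuration arises that was not already reachable earlier: only 17 distinct safe configurations (who is on which side, and where the raft is) can ever be reached, none of them has everyone across, and every continuation just revisits them. They are: 0 guards + 0 prisoners across (raft back at the start); 0 guards + 1 prisoner across (raft there); 0 guards + 1 prisoner across (raft back at the start); 0 guards + 2 prisoners across (raft there); 0 guards + 2 prisoners across (raft back at the start); 0 guards + 3 prisoners across (raft there); 0 guards + 3 prisoners across (raft back at the start); 0 guards + 4 prisoners across (raft there); 0 guards + 4 prisoners across (raft back at the start); 0 guards + 5 prisoners across (raft there); 0 guards + 5 prisoners across (raft back at the start); 0 guards + 6 prisoners across (raft there); 1 guard + 1 prisoner across (raft there); 1 guard + 1 prisoner across (raft back at the start); 2 guards + 2 prisoners across (raft there); 2 guards + 2 prisoners across (raft back at the start); 3 guards + 3 prisoners across (raft there). So no valid plan exists.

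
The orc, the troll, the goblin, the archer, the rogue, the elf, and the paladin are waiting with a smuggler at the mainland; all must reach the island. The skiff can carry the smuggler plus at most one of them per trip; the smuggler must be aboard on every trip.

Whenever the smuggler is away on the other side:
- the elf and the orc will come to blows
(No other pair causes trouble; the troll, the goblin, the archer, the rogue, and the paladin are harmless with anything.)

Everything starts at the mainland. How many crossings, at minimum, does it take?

Counting alone: the smuggler can take at most 1 across per trip to the island, so moving all 7 needs at least 7 loaded trips out, with a return between consecutive ones — at least 13 crossings.
The plan below uses exactly 13 crossings, so it is optimal:
1. Smuggler goes to the island with the orc.
2. Smuggler goes back to the mainland alone.
3. Smuggler goes to the island with the troll.
4. Smuggler goes back to the mainland alone.
5. Smuggler goes to the island with the goblin.
6. Smuggler goes back to the mainland alone.
7. Smuggler goes to the island with the archer.
8. Smuggler goes back to the mainland alone.
9. Smuggler goes to the island with the rogue.
10. Smuggler goes back to the mainland alone.
11. Smuggler goes to the island with the paladin.
12. Smuggler goes back to the mainland alone.
13. Smuggler goes to the island with the elf.

13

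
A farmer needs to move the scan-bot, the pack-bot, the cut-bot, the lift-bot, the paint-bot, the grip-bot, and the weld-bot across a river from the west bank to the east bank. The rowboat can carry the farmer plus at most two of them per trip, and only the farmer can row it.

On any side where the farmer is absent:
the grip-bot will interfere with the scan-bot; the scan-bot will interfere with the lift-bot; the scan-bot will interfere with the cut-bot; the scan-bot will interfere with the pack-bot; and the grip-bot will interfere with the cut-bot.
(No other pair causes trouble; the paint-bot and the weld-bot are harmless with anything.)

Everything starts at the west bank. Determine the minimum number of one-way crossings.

11

Counting alone: the farmer can take at most 2 across per trip to the east bank, so moving all 7 needs at least 4 loaded trips out, with a return between consecutive ones — at least 7 crossings.
The safety rule pushes this higher. Following every safe sequence of crossings, the most of the 7 that can be at the east bank as the rowboat arrives there on crossings 7, 9 is 5, 6 respectively — never all 7.
So no plan with fewer than 11 crossings exists, and this one achieves 11:
1. Farmer goes to the east bank with the cut-bot and the scan-bot.
2. Farmer goes back to the west bank with the scan-bot.
3. Farmer goes to the east bank with the pack-bot and the scan-bot.
4. Farmer goes back to the west bank with the scan-bot.
5. Farmer goes to the east bank with the lift-bot and the scan-bot.
6. Farmer goes back to the west bank with the scan-bot.
7. Farmer goes to the east bank with the paint-bot and the scan-bot.
8. Farmer goes back to the west bank with the scan-bot.
9. Farmer goes to the east bank with the scan-bot and the weld-bot.
10. Farmer goes back to the west bank with the scan-bot.
11. Farmer goes to the east bank with the grip-bot and the scan-bot.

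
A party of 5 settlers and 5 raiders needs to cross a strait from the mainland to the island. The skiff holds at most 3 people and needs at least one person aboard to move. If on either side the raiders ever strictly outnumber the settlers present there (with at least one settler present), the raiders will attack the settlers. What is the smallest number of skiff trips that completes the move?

11

Counting alone: each trip to the island takes at most 3 across and each return brings at least 1 back, so after t trips out (and t−1 returns) at most 3t − (t−1) of the 10 are across; that first reaches 10 at t = 5, so at least 9 crossings are needed.
The safety rule pushes this higher. Following every safe sequence of crossings, the most of the 10 that can be at the island as the skiff arrives there on crossing 9 is 9 — never all 10.
So no plan with fewer than 11 crossings exists, and this one achieves 11:
1. 2 raiders → the island.  (the mainland: 5S 3R; the island: 0S 2R)
2. 1 raider ← the mainland.  (the mainland: 5S 4R; the island: 0S 1R)
3. 3 raiders → the island.  (the mainland: 5S 1R; the island: 0S 4R)
4. 1 raider ← the mainland.  (the mainland: 5S 2R; the island: 0S 3R)
5. 3 settlers → the island.  (the mainland: 2S 2R; the island: 3S 3R)
6. 1 settler and 1 raider ← the mainland.  (the mainland: 3S 3R; the island: 2S 2R)
7. 3 settlers → the island.  (the mainland: 0S 3R; the island: 5S 2R)
8. 1 raider ← the mainland.  (the mainland: 0S 4R; the island: 5S 1R)
9. 2 raiders → the island.  (the mainland: 0S 2R; the island: 5S 3R)
10. 1 raider ← the mainland.  (the mainland: 0S 3R; the island: 5S 2R)
11. 3 raiders → the island.  (the mainland: 0S 0R; the island: 5S 5R)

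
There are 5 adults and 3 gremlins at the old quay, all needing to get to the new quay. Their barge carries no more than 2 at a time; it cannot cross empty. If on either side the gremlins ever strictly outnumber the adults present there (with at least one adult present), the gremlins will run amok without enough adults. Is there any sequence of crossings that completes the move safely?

1. 2 gremlins → the new quay.  (the old quay: 5A 1G; the new quay: 0A 2G)
2. 1 gremlin ← the old quay.  (the old quay: 5A 2G; the new quay: 0A 1G)
3. 2 gremlins → the new quay.  (the old quay: 5A 0G; the new quay: 0A 3G)
4. 1 gremlin ← the old quay.  (the old quay: 5A 1G; the new quay: 0A 2G)
5. 2 adults → the new quay.  (the old quay: 3A 1G; the new quay: 2A 2G)
6. 1 gremlin ← the old quay.  (the old quay: 3A 2G; the new quay: 2A 1G)
7. 1 adult and 1 gremlin → the new quay.  (the old quay: 2A 1G; the new quay: 3A 2G)
8. 1 gremlin ← the old quay.  (the old quay: 2A 2G; the new quay: 3A 1G)
9. 2 gremlins → the new quay.  (the old quay: 2A 0G; the new quay: 3A 3G)
10. 1 gremlin ← the old quay.  (the old quay: 2A 1G; the new quay: 3A 2G)
11. 1 adult and 1 gremlin → the new quay.  (the old quay: 1A 0G; the new quay: 4A 3G)
12. 1 gremlin ← the old quay.  (the old quay: 1A 1G; the new quay: 4A 2G)
13. 1 adult and 1 gremlin → the new quay.  (the old quay: 0A 0G; the new quay: 5A 3G)

Yes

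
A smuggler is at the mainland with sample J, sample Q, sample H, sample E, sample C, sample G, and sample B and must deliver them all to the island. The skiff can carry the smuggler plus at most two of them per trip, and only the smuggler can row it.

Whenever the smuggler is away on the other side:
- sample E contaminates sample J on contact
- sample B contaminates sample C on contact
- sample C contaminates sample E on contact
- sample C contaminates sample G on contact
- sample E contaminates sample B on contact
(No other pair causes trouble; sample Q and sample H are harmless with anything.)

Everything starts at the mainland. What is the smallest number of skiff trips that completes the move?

11

Counting alone: the smuggler can take at most 2 across per trip to the island, so moving all 7 needs at least 4 loaded trips out, with a return between consecutive ones — at least 7 crossings.
The safety rule pushes this higher. Following every safe sequence of crossings, the most of the 7 that can be at the island as the skiff arrives there on crossings 7, 9 is 5, 6 respectively — never all 7.
So no plan with fewer than 11 crossings exists, and this one achieves 11:
1. Smuggler goes to the island with sample C and sample E.
2. Smuggler goes back to the mainland with sample E.
3. Smuggler goes to the island with sample E and sample J.
4. Smuggler goes back to the mainland with sample E.
5. Smuggler goes to the island with sample E and sample Q.
6. Smuggler goes back to the mainland with sample E.
7. Smuggler goes to the island with sample E and sample H.
8. Smuggler goes back to the mainland with sample E.
9. Smuggler goes to the island with sample B and sample G.
10. Smuggler goes back to the mainland with sample C.
11. Smuggler goes to the island with sample C and sample E.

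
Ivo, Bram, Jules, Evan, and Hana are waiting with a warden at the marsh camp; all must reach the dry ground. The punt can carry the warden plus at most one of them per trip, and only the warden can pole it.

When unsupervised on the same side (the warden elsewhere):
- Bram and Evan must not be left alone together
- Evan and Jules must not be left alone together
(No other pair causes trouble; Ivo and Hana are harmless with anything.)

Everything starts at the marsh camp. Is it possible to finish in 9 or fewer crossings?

No

Counting alone: the warden can take at most 1 across per trip to the dry ground, so moving all 5 needs at least 5 loaded trips out, with a return between consecutive ones — at least 9 crossings.
The safety rule pushes this higher. Following every safe sequence of crossings, the most of the 5 that can be at the dry ground as the punt arrives there on crossing 9 is 4 — never all 5.
So the move cannot be finished within 9 crossings. (The shortest complete plan takes 11:)
1. Warden goes to the dry ground with Evan.
2. Warden goes back to the marsh camp alone.
3. Warden goes to the dry ground with Ivo.
4. Warden goes back to the marsh camp alone.
5. Warden goes to the dry ground with Bram.
6. Warden goes back to the marsh camp with Evan.
7. Warden goes to the dry ground with Jules.
8. Warden goes back to the marsh camp alone.
9. Warden goes to the dry ground with Hana.
10. Warden goes back to the marsh camp alone.
11. Warden goes to the dry ground with Evan.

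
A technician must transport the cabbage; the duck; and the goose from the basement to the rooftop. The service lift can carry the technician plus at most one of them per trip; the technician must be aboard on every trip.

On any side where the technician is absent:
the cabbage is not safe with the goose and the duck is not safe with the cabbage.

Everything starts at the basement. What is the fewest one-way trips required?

7

Counting alone: the technician can take at most 1 across per trip to the rooftop, so moving all 3 needs at least 3 loaded trips out, with a return between consecutive ones — at least 5 crossings.
The safety rule pushes this higher. Following every safe sequence of crossings, the most of the 3 that can be at the rooftop as the service lift arrives there on crossing 5 is 2 — never all 3.
So no plan with fewer than 7 crossings exists, and this one achieves 7:
1. Technician goes to the rooftop with the cabbage.  [the basement: the duck, the goose | the rooftop: the cabbage]
2. Technician goes back to the basement alone.  [the basement: the duck, the goose | the rooftop: the cabbage]
3. Technician goes to the rooftop with the duck.  [the basement: the goose | the rooftop: the cabbage, the duck]
4. Technician goes back to the basement with the cabbage.  [the basement: the cabbage, the goose | the rooftop: the duck]
5. Technician goes to the rooftop with the goose.  [the basement: the cabbage | the rooftop: the duck, the goose]
6. Technician goes back to the basement alone.  [the basement: the cabbage | the rooftop: the duck, the goose]
7. Technician goes to the rooftop with the cabbage.  [the basement: — | the rooftop: the cabbage, the duck, the goose]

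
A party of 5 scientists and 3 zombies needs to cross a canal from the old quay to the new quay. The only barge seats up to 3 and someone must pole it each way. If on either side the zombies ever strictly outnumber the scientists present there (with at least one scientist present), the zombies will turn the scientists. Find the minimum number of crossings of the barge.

7

Counting alone: each trip to the new quay takes at most 3 across and each return brings at least 1 back, so after t trips out (and t−1 returns) at most 3t − (t−1) of the 8 are across; that first reaches 8 at t = 4, so at least 7 crossings are needed.
The plan below uses exactly 7 crossings, so it is optimal:
1. 2 zombies → the new quay.  (the old quay: 5S 1Z; the new quay: 0S 2Z)
2. 1 zombie ← the old quay.  (the old quay: 5S 2Z; the new quay: 0S 1Z)
3. 2 scientists and 1 zombie → the new quay.  (the old quay: 3S 1Z; the new quay: 2S 2Z)
4. 1 zombie ← the old quay.  (the old quay: 3S 2Z; the new quay: 2S 1Z)
5. 1 scientist and 2 zombies → the new quay.  (the old quay: 2S 0Z; the new quay: 3S 3Z)
6. 1 zombie ← the old quay.  (the old quay: 2S 1Z; the new quay: 3S 2Z)
7. 2 scientists and 1 zombie → the new quay.  (the old quay: 0S 0Z; the new quay: 5S 3Z)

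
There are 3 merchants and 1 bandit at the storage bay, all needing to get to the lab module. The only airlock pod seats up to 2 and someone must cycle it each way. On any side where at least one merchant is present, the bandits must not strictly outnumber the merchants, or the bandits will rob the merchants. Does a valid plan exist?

1. 1 merchant and 1 bandit → the lab module.  (the storage bay: 2M 0B; the lab module: 1M 1B)
2. 1 bandit ← the storage bay.  (the storage bay: 2M 1B; the lab module: 1M 0B)
3. 1 merchant and 1 bandit → the lab module.  (the storage bay: 1M 0B; the lab module: 2M 1B)
4. 1 bandit ← the storage bay.  (the storage bay: 1M 1B; the lab module: 2M 0B)
5. 1 merchant and 1 bandit → the lab module.  (the storage bay: 0M 0B; the lab module: 3M 1B)

Yes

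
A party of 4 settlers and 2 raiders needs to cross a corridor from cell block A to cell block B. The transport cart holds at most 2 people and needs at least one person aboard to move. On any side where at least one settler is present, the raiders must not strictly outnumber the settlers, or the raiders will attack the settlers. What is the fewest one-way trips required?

9

Counting alone: each trip to cell block B takes at most 2 across and each return brings at least 1 back, so after t trips out (and t−1 returns) at most 2t − (t−1) of the 6 are across; that first reaches 6 at t = 5, so at least 9 crossings are needed.
The plan below uses exactly 9 crossings, so it is optimal:
1. 2 raiders → cell block B.  (cell block A: 4S 0R; cell block B: 0S 2R)
2. 1 raider ← cell block A.  (cell block A: 4S 1R; cell block B: 0S 1R)
3. 2 settlers → cell block B.  (cell block A: 2S 1R; cell block B: 2S 1R)
4. 1 raider ← cell block A.  (cell block A: 2S 2R; cell block B: 2S 0R)
5. 2 raiders → cell block B.  (cell block A: 2S 0R; cell block B: 2S 2R)
6. 1 raider ← cell block A.  (cell block A: 2S 1R; cell block B: 2S 1R)
7. 1 settler and 1 raider → cell block B.  (cell block A: 1S 0R; cell block B: 3S 2R)
8. 1 raider ← cell block A.  (cell block A: 1S 1R; cell block B: 3S 1R)
9. 1 settler and 1 raider → cell block B.  (cell block A: 0S 0R; cell block B: 4S 2R)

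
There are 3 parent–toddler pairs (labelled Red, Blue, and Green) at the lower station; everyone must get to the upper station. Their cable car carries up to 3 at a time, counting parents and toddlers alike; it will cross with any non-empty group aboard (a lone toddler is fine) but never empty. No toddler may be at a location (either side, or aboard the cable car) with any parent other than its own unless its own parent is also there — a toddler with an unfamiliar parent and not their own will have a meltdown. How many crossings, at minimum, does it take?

5

Counting alone: each trip to the upper station takes at most 3 across and each return brings at least 1 back, so after t trips out (and t−1 returns) at most 3t − (t−1) of the 6 are across; that first reaches 6 at t = 3, so at least 5 crossings are needed.
The plan below uses exactly 5 crossings, so it is optimal:
1. parent Red and toddler Red cross → the upper station.
2. parent Red crosses ← the lower station.
3. parent Blue, parent Green, and parent Red cross → the upper station.
4. toddler Red crosses ← the lower station.
5. toddler Blue, toddler Green, and toddler Red cross → the upper station.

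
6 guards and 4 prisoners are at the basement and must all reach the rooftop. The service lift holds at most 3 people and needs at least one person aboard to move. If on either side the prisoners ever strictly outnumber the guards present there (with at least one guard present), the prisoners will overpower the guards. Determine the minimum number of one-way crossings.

Counting alone: each trip to the rooftop takes at most 3 across and each return brings at least 1 back, so after t trips out (and t−1 returns) at most 3t − (t−1) of the 10 are across; that first reaches 10 at t = 5, so at least 9 crossings are needed.
The plan below uses exactly 9 crossings, so it is optimal:
1. 2 prisoners → the rooftop.  (the basement: 6G 2P; the rooftop: 0G 2P)
2. 1 prisoner ← the basement.  (the basement: 6G 3P; the rooftop: 0G 1P)
3. 3 prisoners → the rooftop.  (the basement: 6G 0P; the rooftop: 0G 4P)
4. 1 prisoner ← the basement.  (the basement: 6G 1P; the rooftop: 0G 3P)
5. 3 guards → the rooftop.  (the basement: 3G 1P; the rooftop: 3G 3P)
6. 1 prisoner ← the basement.  (the basement: 3G 2P; the rooftop: 3G 2P)
7. 1 guard and 2 prisoners → the rooftop.  (the basement: 2G 0P; the rooftop: 4G 4P)
8. 1 prisoner ← the basement.  (the basement: 2G 1P; the rooftop: 4G 3P)
9. 2 guards and 1 prisoner → the rooftop.  (the basement: 0G 0P; the rooftop: 6G 4P)

9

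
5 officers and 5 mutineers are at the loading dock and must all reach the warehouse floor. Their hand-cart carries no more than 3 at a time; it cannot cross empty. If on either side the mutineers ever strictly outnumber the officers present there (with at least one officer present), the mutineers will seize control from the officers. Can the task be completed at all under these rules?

Yes

1. 2 mutineers → the warehouse floor.  (the loading dock: 5O 3M; the warehouse floor: 0O 2M)
2. 1 mutineer ← the loading dock.  (the loading dock: 5O 4M; the warehouse floor: 0O 1M)
3. 3 mutineers → the warehouse floor.  (the loading dock: 5O 1M; the warehouse floor: 0O 4M)
4. 1 mutineer ← the loading dock.  (the loading dock: 5O 2M; the warehouse floor: 0O 3M)
5. 3 officers → the warehouse floor.  (the loading dock: 2O 2M; the warehouse floor: 3O 3M)
6. 1 officer and 1 mutineer ← the loading dock.  (the loading dock: 3O 3M; the warehouse floor: 2O 2M)
7. 3 officers → the warehouse floor.  (the loading dock: 0O 3M; the warehouse floor: 5O 2M)
8. 1 mutineer ← the loading dock.  (the loading dock: 0O 4M; the warehouse floor: 5O 1M)
9. 2 mutineers → the warehouse floor.  (the loading dock: 0O 2M; the warehouse floor: 5O 3M)
10. 1 mutineer ← the loading dock.  (the loading dock: 0O 3M; the warehouse floor: 5O 2M)
11. 3 mutineers → the warehouse floor.  (the loading dock: 0O 0M; the warehouse floor: 5O 5M)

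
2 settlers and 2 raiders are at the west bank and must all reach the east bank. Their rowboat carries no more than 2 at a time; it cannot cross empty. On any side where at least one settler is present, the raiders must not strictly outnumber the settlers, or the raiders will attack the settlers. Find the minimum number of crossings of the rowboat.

5

Counting alone: each trip to the east bank takes at most 2 across and each return brings at least 1 back, so after t trips out (and t−1 returns) at most 2t − (t−1) of the 4 are across; that first reaches 4 at t = 3, so at least 5 crossings are needed.
The plan below uses exactly 5 crossings, so it is optimal:
1. 2 raiders → the east bank.  (the west bank: 2S 0R; the east bank: 0S 2R)
2. 1 raider ← the west bank.  (the west bank: 2S 1R; the east bank: 0S 1R)
3. 2 settlers → the east bank.  (the west bank: 0S 1R; the east bank: 2S 1R)
4. 1 raider ← the west bank.  (the west bank: 0S 2R; the east bank: 2S 0R)
5. 2 raiders → the east bank.  (the west bank: 0S 0R; the east bank: 2S 2R)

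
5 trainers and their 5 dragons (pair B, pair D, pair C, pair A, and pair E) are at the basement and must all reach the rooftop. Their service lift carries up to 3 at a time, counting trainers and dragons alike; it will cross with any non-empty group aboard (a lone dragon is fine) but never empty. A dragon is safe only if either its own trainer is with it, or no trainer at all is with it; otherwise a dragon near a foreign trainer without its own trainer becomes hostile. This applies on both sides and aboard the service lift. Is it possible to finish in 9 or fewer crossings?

No

Counting alone: each trip to the rooftop takes at most 3 across and each return brings at least 1 back, so after t trips out (and t−1 returns) at most 3t − (t−1) of the 10 are across; that first reaches 10 at t = 5, so at least 9 crossings are needed.
The safety rule pushes this higher. Following every safe sequence of crossings, the most of the 10 that can be at the rooftop as the service lift arrives there on crossing 9 is 9 — never all 10.
So the move cannot be finished within 9 crossings. (The shortest complete plan takes 11:)
1. dragon B and trainer B cross → the rooftop.
2. trainer B crosses ← the basement.
3. dragon A, dragon C, and dragon D cross → the rooftop.
4. dragon B crosses ← the basement.
5. trainer A, trainer C, and trainer D cross → the rooftop.
6. dragon D and trainer D cross ← the basement.
7. trainer B, trainer D, and trainer E cross → the rooftop.
8. dragon C crosses ← the basement.
9. dragon B and dragon D cross → the rooftop.
10. dragon B crosses ← the basement.
11. dragon B, dragon C, and dragon E cross → the rooftop.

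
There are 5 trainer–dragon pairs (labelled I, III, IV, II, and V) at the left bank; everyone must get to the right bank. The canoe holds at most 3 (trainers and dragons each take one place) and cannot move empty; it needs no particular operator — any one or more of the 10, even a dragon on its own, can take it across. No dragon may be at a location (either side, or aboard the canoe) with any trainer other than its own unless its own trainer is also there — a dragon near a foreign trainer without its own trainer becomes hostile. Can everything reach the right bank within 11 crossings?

Yes

Yes — this plan uses 11 crossings (≤ 11):
1. dragon I and trainer I cross → the right bank.
2. trainer I crosses ← the left bank.
3. dragon II, dragon III, and dragon IV cross → the right bank.
4. dragon I crosses ← the left bank.
5. trainer II, trainer III, and trainer IV cross → the right bank.
6. dragon III and trainer III cross ← the left bank.
7. trainer I, trainer III, and trainer V cross → the right bank.
8. dragon IV crosses ← the left bank.
9. dragon I and dragon III cross → the right bank.
10. dragon I crosses ← the left bank.
11. dragon I, dragon IV, and dragon V cross → the right bank.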